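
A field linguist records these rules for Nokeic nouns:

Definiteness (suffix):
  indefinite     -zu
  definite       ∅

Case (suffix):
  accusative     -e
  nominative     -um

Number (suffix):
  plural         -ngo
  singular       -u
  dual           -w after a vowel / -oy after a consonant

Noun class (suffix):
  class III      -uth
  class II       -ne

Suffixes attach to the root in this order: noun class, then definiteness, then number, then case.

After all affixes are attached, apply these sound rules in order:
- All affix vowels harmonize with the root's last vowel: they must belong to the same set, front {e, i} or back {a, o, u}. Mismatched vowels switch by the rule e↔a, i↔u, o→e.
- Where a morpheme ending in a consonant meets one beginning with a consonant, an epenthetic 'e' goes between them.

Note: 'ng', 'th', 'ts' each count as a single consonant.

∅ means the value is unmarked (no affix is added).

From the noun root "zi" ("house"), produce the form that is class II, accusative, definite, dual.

zinewe

Attach noun class class II -ne → zine.
definiteness = definite: zero marking, form stays zine.
Attach number dual -w (after vowel 'e') → zinew.
Attach case accusative -e → zinewe.
Vowel harmony: no change.
Epenthesis: no change.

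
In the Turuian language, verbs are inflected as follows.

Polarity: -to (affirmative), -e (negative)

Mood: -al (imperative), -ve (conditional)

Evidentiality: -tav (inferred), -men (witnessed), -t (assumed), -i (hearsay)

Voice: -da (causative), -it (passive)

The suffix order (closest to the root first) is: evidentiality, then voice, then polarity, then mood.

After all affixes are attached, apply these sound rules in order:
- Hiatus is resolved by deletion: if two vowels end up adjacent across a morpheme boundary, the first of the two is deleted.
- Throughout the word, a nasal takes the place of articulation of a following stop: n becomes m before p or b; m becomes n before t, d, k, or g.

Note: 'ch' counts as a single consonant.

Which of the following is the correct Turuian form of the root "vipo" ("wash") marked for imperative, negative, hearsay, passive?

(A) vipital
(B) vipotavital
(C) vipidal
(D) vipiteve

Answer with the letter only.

Attach evidentiality hearsay -i → vipoi.
Attach voice passive -it → vipoiit.
Attach polarity negative -e → vipoiite.
Attach mood imperative -al → vipoiiteal.
Apply vowel deletion: vipoiiteal → vipital.
Nasal assimilation: no change.
So the correct form is vipital, option (A).
(D) vipiteve is wrong: it uses conditional instead of imperative for mood.
(B) vipotavital is wrong: it uses inferred instead of hearsay for evidentiality.
(C) vipidal is wrong: it uses causative instead of passive for voice.

A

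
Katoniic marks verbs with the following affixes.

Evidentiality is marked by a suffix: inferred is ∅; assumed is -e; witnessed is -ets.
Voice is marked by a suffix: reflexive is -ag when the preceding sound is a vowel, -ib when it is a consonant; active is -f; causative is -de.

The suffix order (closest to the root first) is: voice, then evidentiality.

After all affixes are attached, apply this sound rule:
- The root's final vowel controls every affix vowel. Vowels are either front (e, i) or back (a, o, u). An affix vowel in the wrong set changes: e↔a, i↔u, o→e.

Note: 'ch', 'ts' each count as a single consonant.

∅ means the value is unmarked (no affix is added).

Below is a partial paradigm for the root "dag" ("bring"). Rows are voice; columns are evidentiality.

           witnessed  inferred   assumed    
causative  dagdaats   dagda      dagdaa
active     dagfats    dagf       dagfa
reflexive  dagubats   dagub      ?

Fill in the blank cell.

Attach voice reflexive -ib (after consonant 'g') → dagib.
Attach evidentiality assumed -e → dagibe.
Apply vowel harmony: dagibe → daguba.

daguba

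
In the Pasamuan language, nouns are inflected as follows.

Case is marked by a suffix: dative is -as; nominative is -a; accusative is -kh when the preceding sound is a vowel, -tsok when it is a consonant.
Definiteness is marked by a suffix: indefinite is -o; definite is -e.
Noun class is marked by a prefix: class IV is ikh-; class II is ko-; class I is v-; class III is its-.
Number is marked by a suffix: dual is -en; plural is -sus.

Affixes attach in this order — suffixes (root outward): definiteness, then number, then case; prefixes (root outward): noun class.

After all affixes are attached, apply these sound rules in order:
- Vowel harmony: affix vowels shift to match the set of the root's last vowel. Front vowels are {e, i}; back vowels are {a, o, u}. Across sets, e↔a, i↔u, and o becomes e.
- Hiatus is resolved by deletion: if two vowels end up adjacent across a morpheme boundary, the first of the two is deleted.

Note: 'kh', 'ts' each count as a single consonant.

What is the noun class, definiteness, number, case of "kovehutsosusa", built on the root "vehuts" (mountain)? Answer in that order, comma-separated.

Segment: ko-vehuts-o-sus-a.
noun class: ko- → class II.
definiteness: -o → indefinite.
number: -sus → plural.
case: -a → nominative.

class II, indefinite, plural, nominative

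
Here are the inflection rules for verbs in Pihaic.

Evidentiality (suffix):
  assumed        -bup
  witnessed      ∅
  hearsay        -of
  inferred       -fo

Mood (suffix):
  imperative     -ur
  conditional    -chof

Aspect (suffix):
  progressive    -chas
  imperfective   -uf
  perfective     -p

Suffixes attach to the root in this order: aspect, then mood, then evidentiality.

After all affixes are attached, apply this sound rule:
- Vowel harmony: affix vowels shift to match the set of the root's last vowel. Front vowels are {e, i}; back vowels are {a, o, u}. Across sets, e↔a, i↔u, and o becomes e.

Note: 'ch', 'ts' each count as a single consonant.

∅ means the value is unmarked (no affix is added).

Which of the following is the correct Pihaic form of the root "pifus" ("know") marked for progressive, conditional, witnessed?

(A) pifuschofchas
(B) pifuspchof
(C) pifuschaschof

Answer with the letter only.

Attach aspect progressive -chas → pifuschas.
Attach mood conditional -chof → pifuschaschof.
evidentiality = witnessed: zero marking, form stays pifuschaschof.
Vowel harmony: no change.
So the correct form is pifuschaschof, option (C).
(B) pifuspchof is wrong: it uses perfective instead of progressive for aspect.
(A) pifuschofchas is wrong: it has the affixes in the wrong order.

C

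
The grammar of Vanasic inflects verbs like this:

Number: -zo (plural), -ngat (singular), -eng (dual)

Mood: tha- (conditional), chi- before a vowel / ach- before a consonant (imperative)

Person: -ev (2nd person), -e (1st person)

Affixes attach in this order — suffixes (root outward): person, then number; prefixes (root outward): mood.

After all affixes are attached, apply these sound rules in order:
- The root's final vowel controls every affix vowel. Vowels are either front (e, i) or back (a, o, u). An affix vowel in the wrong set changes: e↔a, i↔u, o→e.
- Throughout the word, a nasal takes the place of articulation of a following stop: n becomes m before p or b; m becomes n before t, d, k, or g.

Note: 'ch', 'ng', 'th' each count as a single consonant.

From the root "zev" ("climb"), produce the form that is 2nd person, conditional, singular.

thezevevnget

Attach person 2nd person -ev → zevev.
Attach mood conditional tha- → thazevev.
Attach number singular -ngat → thazevevngat.
Apply vowel harmony: thazevevngat → thezevevnget.
Nasal assimilation: no change.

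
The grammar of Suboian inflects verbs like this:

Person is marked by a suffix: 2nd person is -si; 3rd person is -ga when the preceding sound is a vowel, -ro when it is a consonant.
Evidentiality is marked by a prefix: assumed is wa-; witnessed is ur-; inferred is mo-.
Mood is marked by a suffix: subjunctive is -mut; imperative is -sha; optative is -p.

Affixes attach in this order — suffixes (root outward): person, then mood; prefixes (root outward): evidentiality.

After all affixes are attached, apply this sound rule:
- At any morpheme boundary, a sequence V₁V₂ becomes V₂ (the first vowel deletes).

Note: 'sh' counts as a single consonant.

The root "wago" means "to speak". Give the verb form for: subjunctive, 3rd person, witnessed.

Attach evidentiality witnessed ur- → urwago.
Attach person 3rd person -ga (after vowel 'o') → urwagoga.
Attach mood subjunctive -mut → urwagogamut.
Vowel deletion: no change.

urwagogamut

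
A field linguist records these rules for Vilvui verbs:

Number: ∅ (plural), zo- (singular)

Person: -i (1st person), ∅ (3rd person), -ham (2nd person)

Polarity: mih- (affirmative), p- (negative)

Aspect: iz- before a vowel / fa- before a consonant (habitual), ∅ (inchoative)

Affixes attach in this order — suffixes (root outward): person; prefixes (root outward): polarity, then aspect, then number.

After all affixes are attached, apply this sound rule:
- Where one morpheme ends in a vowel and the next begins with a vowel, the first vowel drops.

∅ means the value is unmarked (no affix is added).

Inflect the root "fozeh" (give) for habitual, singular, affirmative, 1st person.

zofamihfozehi

Attach polarity affirmative mih- → mihfozeh.
Attach aspect habitual fa- (before consonant 'm') → famihfozeh.
Attach number singular zo- → zofamihfozeh.
Attach person 1st person -i → zofamihfozehi.
Vowel deletion: no change.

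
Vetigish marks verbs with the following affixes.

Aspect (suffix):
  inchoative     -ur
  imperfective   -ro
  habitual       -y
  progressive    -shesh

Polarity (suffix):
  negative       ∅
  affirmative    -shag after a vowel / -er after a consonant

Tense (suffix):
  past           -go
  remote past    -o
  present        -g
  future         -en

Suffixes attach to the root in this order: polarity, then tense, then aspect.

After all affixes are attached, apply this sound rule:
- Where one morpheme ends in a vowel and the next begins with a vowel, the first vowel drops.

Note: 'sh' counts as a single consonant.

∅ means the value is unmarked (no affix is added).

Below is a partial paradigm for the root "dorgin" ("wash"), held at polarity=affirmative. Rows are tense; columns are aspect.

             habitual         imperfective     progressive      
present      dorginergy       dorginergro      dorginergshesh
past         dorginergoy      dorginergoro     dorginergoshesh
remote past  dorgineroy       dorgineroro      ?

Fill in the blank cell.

dorgineroshesh

Attach polarity affirmative -er (after consonant 'n') → dorginer.
Attach tense remote past -o → dorginero.
Attach aspect progressive -shesh → dorgineroshesh.
Vowel deletion: no change.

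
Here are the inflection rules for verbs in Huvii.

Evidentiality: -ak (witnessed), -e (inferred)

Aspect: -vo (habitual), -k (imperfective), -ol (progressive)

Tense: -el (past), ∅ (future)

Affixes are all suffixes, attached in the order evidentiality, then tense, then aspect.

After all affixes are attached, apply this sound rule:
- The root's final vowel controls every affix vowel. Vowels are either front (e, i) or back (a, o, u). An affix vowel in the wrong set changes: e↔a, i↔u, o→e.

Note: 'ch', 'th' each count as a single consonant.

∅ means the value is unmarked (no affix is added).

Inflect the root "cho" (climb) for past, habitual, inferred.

Attach evidentiality inferred -e → choe.
Attach tense past -el → choeel.
Attach aspect habitual -vo → choeelvo.
Apply vowel harmony: choeelvo → choaalvo.

choaalvo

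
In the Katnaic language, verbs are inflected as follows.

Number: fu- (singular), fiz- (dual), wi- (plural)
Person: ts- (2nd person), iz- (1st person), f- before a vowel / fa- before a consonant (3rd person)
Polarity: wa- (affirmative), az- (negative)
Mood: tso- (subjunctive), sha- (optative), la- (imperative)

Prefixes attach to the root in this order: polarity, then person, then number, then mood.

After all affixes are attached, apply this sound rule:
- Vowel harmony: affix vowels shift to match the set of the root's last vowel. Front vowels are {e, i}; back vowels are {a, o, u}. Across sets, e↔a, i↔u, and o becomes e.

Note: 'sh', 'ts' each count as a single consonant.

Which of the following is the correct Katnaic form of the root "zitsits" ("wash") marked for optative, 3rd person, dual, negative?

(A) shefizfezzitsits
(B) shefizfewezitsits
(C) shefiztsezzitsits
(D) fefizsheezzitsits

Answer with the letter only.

Attach polarity negative az- → azzitsits.
Attach person 3rd person f- (before vowel 'a') → fazzitsits.
Attach number dual fiz- → fizfazzitsits.
Attach mood optative sha- → shafizfazzitsits.
Apply vowel harmony: shafizfazzitsits → shefizfezzitsits.
So the correct form is shefizfezzitsits, option (A).
(D) fefizsheezzitsits is wrong: it has the affixes in the wrong order.
(B) shefizfewezitsits is wrong: it uses affirmative instead of negative for polarity.
(C) shefiztsezzitsits is wrong: it uses 2nd person instead of 3rd person for person.

A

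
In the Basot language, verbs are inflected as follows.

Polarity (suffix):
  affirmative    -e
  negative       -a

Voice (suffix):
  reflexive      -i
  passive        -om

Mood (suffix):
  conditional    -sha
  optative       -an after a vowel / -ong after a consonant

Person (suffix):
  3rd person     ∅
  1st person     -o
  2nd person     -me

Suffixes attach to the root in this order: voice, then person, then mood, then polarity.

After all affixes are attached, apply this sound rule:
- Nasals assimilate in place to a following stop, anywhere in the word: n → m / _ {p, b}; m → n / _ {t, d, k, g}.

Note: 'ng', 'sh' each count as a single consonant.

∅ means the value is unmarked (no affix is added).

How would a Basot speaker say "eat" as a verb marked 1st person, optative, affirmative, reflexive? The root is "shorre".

Attach voice reflexive -i → shorrei.
Attach person 1st person -o → shorreio.
Attach mood optative -an (after vowel 'o') → shorreioan.
Attach polarity affirmative -e → shorreioane.
Nasal assimilation: no change.

shorreioane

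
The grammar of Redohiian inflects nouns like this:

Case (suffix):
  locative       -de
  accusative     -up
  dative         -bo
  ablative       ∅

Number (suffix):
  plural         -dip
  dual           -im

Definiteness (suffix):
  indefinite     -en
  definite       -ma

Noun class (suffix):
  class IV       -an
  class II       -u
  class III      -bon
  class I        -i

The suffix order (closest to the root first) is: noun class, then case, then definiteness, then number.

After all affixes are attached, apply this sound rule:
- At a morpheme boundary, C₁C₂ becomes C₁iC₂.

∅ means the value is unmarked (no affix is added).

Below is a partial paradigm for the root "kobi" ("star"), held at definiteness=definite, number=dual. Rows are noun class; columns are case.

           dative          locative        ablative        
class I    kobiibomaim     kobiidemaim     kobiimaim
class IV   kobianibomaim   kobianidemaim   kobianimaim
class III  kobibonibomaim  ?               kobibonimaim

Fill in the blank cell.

Attach noun class class III -bon → kobibon.
Attach case locative -de → kobibonde.
Attach definiteness definite -ma → kobibondema.
Attach number dual -im → kobibondemaim.
Apply epenthesis: kobibondemaim → kobibonidemaim.

kobibonidemaim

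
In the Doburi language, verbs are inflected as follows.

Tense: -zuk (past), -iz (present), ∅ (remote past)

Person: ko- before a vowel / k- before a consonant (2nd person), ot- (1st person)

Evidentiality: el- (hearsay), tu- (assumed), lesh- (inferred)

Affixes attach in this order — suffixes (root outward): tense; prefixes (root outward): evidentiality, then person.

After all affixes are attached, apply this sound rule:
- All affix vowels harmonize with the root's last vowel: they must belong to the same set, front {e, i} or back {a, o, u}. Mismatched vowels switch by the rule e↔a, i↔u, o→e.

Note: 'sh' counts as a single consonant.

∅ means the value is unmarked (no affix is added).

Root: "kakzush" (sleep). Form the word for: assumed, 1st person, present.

ottukakzushuz

Attach evidentiality assumed tu- → tukakzush.
Attach tense present -iz → tukakzushiz.
Attach person 1st person ot- → ottukakzushiz.
Apply vowel harmony: ottukakzushiz → ottukakzushuz.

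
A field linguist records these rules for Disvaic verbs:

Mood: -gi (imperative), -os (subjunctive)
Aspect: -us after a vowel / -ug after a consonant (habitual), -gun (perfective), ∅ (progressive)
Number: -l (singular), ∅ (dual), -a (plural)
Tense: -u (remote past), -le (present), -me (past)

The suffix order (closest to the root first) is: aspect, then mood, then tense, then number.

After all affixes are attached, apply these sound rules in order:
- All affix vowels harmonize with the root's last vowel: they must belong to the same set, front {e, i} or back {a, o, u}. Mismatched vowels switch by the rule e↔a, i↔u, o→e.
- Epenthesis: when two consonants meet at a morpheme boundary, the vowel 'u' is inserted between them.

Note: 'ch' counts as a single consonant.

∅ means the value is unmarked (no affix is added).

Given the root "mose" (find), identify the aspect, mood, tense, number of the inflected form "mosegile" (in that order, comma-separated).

Segment: mose-gi-le.
aspect: ∅ → progressive.
mood: -gi → imperative.
tense: -le → present.
number: ∅ → dual.

progressive, imperative, present, dual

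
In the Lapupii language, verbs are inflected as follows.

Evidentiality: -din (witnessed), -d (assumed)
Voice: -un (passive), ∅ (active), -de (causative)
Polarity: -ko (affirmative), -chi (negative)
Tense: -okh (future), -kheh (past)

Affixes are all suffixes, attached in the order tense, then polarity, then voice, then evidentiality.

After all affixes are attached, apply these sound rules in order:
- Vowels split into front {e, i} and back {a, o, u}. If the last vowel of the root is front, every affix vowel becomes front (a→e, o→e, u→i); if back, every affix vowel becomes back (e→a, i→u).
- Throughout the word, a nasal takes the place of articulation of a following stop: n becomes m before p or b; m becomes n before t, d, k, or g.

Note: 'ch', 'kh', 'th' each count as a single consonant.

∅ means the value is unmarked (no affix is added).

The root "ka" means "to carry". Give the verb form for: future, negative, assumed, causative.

Attach tense future -okh → kaokh.
Attach polarity negative -chi → kaokhchi.
Attach voice causative -de → kaokhchide.
Attach evidentiality assumed -d → kaokhchided.
Apply vowel harmony: kaokhchided → kaokhchudad.
Nasal assimilation: no change.

kaokhchudad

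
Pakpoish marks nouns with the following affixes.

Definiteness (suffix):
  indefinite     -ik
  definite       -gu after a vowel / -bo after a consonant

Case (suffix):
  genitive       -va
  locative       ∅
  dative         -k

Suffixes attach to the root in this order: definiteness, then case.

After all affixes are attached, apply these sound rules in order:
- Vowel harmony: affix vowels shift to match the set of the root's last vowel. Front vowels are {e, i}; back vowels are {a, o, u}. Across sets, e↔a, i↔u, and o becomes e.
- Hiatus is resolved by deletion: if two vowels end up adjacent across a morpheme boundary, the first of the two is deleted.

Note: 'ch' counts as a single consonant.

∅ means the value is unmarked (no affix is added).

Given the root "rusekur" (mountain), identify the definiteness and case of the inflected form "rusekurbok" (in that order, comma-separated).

Segment: rusekur-bo-k.
definiteness: -gu/bo → definite.
case: -k → dative.

definite, dative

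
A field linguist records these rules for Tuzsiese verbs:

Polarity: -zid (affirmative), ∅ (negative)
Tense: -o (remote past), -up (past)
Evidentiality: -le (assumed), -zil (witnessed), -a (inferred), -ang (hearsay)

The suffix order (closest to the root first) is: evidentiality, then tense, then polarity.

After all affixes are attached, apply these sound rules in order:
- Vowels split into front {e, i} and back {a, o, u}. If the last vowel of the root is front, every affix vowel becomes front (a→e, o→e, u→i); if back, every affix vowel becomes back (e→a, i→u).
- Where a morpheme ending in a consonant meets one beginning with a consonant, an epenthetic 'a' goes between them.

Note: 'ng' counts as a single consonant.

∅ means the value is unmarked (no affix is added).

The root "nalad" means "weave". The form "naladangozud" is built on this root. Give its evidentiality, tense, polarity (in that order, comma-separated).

Segment: nalad-ang-o-zid.
evidentiality: -ang → hearsay.
tense: -o → remote past.
polarity: -zid → affirmative.

hearsay, remote past, affirmative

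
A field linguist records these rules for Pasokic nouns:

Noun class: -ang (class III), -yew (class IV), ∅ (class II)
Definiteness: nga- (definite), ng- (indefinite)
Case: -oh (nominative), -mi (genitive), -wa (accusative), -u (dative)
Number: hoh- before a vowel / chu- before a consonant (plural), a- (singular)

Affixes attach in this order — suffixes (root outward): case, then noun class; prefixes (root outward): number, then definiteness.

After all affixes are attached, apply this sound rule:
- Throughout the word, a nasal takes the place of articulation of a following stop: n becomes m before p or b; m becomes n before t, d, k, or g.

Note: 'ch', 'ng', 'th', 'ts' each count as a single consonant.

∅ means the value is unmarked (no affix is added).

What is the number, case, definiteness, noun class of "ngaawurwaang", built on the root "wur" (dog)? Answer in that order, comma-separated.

Segment: nga-a-wur-wa-ang.
number: a- → singular.
case: -wa → accusative.
definiteness: nga- → definite.
noun class: -ang → class III.

singular, accusative, definite, class III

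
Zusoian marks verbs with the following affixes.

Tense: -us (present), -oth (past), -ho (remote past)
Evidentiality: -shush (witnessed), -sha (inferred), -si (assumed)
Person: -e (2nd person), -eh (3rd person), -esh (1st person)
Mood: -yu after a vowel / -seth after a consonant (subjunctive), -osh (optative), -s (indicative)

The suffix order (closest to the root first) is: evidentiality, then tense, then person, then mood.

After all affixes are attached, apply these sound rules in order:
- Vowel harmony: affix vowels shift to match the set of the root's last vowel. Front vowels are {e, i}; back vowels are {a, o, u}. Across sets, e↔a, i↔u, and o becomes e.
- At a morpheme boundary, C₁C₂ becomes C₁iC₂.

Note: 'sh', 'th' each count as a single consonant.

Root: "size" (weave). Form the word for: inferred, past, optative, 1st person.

Attach evidentiality inferred -sha → sizesha.
Attach tense past -oth → sizeshaoth.
Attach person 1st person -esh → sizeshaothesh.
Attach mood optative -osh → sizeshaotheshosh.
Apply vowel harmony: sizeshaotheshosh → sizesheetheshesh.
Epenthesis: no change.

sizesheetheshesh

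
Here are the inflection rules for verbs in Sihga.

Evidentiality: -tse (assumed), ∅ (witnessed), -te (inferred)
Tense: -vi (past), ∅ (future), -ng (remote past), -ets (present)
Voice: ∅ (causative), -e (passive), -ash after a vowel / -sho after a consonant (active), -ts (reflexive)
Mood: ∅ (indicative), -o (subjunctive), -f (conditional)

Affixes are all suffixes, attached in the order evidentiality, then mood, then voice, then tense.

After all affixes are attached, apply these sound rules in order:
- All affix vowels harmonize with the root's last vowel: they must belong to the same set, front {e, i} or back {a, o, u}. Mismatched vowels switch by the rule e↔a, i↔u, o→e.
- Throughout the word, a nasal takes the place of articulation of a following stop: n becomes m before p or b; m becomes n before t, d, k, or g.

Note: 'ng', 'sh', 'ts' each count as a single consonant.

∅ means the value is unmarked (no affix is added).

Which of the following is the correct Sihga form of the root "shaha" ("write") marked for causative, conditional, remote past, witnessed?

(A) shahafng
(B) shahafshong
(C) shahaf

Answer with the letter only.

A

evidentiality = witnessed: zero marking, form stays shaha.
Attach mood conditional -f → shahaf.
voice = causative: zero marking, form stays shahaf.
Attach tense remote past -ng → shahafng.
Vowel harmony: no change.
Nasal assimilation: no change.
So the correct form is shahafng, option (A).
(B) shahafshong is wrong: it uses active instead of causative for voice.
(C) shahaf is wrong: it uses future instead of remote past for tense.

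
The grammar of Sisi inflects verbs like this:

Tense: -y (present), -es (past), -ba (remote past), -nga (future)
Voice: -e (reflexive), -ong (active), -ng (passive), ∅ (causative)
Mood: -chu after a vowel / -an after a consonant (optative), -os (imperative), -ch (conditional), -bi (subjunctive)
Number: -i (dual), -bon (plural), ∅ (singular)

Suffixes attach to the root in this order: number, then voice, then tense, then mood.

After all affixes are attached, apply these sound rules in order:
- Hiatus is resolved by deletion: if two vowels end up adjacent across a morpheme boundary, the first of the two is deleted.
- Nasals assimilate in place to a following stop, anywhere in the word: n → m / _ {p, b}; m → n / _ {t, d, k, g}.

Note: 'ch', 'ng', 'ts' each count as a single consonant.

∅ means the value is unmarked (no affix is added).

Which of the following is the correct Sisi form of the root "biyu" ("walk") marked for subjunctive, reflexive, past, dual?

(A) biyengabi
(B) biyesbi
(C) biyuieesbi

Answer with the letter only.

B

Attach number dual -i → biyui.
Attach voice reflexive -e → biyuie.
Attach tense past -es → biyuiees.
Attach mood subjunctive -bi → biyuieesbi.
Apply vowel deletion: biyuieesbi → biyesbi.
Nasal assimilation: no change.
So the correct form is biyesbi, option (B).
(A) biyengabi is wrong: it uses future instead of past for tense.
(C) biyuieesbi is wrong: it fails to apply the sound rule(s).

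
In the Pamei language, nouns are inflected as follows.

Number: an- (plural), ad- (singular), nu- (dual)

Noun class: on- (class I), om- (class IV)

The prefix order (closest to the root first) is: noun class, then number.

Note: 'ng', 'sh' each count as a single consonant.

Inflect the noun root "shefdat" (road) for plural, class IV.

Attach noun class class IV om- → omshefdat.
Attach number plural an- → anomshefdat.

anomshefdat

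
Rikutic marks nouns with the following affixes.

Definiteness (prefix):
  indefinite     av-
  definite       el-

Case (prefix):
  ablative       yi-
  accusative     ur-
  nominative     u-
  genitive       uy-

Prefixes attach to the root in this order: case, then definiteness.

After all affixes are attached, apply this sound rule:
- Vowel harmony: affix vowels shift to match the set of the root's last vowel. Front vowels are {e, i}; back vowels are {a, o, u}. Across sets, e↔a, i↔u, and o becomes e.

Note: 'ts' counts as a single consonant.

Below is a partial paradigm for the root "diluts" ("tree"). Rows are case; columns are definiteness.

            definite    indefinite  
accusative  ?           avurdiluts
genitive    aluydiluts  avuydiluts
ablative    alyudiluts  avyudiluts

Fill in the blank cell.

Attach case accusative ur- → urdiluts.
Attach definiteness definite el- → elurdiluts.
Apply vowel harmony: elurdiluts → alurdiluts.

alurdiluts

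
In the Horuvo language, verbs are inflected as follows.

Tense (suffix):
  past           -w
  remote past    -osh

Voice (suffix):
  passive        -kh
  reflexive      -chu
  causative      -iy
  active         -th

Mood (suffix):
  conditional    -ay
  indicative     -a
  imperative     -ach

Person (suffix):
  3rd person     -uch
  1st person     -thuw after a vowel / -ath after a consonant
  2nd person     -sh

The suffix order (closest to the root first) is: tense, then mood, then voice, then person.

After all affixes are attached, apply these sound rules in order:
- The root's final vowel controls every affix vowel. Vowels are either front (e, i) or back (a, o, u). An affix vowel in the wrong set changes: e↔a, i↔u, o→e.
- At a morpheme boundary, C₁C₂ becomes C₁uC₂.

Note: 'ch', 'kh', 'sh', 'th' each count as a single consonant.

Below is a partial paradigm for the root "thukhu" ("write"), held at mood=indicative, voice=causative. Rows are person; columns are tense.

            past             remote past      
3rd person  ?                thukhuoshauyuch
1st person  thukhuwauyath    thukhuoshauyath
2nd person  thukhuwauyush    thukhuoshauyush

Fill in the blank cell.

Attach tense past -w → thukhuw.
Attach mood indicative -a → thukhuwa.
Attach voice causative -iy → thukhuwaiy.
Attach person 3rd person -uch → thukhuwaiyuch.
Apply vowel harmony: thukhuwaiyuch → thukhuwauyuch.
Epenthesis: no change.

thukhuwauyuch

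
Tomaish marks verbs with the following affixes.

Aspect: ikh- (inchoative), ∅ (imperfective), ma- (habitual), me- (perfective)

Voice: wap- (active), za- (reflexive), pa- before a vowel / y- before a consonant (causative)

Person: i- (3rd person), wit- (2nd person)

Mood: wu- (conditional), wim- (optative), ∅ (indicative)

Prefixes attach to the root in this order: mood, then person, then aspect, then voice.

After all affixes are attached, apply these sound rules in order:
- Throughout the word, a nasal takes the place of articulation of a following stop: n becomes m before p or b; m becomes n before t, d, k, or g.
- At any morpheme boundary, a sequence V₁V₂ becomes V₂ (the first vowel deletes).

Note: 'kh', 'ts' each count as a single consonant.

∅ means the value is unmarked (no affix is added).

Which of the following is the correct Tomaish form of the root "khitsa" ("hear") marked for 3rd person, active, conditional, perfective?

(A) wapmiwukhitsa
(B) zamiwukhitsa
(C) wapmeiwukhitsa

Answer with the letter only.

A

Attach mood conditional wu- → wukhitsa.
Attach person 3rd person i- → iwukhitsa.
Attach aspect perfective me- → meiwukhitsa.
Attach voice active wap- → wapmeiwukhitsa.
Nasal assimilation: no change.
Apply vowel deletion: wapmeiwukhitsa → wapmiwukhitsa.
So the correct form is wapmiwukhitsa, option (A).
(B) zamiwukhitsa is wrong: it uses reflexive instead of active for voice.
(C) wapmeiwukhitsa is wrong: it fails to apply the sound rule(s).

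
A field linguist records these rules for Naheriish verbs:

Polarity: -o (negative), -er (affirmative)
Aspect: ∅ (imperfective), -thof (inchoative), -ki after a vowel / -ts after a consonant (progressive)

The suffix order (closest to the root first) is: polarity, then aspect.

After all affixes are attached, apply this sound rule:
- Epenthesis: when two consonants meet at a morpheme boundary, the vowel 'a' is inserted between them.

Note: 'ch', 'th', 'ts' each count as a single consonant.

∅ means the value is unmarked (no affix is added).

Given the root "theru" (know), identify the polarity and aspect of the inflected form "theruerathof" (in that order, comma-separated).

affirmative, inchoative

Segment: theru-er-thof.
polarity: -er → affirmative.
aspect: -thof → inchoative.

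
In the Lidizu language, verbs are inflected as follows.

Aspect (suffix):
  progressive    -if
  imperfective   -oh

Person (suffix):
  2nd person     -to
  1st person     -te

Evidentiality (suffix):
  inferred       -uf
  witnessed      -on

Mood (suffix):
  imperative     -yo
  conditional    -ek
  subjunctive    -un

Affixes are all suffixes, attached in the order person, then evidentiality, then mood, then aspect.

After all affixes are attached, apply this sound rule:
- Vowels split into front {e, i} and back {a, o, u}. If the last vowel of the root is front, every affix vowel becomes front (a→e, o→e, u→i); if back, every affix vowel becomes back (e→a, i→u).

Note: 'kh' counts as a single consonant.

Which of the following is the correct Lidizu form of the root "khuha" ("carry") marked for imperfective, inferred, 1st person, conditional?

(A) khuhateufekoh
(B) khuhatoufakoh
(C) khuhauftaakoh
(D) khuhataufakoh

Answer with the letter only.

Attach person 1st person -te → khuhate.
Attach evidentiality inferred -uf → khuhateuf.
Attach mood conditional -ek → khuhateufek.
Attach aspect imperfective -oh → khuhateufekoh.
Apply vowel harmony: khuhateufekoh → khuhataufakoh.
So the correct form is khuhataufakoh, option (D).
(B) khuhatoufakoh is wrong: it uses 2nd person instead of 1st person for person.
(A) khuhateufekoh is wrong: it fails to apply the sound rule(s).
(C) khuhauftaakoh is wrong: it has the affixes in the wrong order.

D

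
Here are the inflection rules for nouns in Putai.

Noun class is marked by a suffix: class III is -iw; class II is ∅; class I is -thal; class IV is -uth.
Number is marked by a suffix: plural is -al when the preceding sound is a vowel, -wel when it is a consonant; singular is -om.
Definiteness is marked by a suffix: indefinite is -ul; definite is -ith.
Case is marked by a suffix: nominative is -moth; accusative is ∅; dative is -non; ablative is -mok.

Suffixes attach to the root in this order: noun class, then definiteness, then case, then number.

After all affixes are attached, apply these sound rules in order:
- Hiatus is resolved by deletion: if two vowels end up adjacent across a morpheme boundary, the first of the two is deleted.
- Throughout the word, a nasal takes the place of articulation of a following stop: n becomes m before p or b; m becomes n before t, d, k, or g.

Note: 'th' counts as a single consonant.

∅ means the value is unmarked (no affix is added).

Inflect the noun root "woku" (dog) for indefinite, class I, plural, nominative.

Attach noun class class I -thal → wokuthal.
Attach definiteness indefinite -ul → wokuthalul.
Attach case nominative -moth → wokuthalulmoth.
Attach number plural -wel (after consonant 'th') → wokuthalulmothwel.
Vowel deletion: no change.
Nasal assimilation: no change.

wokuthalulmothwel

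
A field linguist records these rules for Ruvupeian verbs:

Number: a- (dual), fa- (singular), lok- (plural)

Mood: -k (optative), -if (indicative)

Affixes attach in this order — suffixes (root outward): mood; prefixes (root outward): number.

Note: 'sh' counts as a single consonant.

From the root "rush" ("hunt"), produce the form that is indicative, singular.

farushif

Attach mood indicative -if → rushif.
Attach number singular fa- → farushif.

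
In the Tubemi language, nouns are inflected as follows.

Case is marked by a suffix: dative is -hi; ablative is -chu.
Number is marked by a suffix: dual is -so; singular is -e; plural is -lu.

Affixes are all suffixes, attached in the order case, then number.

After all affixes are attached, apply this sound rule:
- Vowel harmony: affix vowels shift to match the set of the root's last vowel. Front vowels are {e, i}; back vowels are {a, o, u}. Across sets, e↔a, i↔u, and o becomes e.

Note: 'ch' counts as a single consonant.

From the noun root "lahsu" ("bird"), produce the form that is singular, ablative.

Attach case ablative -chu → lahsuchu.
Attach number singular -e → lahsuchue.
Apply vowel harmony: lahsuchue → lahsuchua.

lahsuchua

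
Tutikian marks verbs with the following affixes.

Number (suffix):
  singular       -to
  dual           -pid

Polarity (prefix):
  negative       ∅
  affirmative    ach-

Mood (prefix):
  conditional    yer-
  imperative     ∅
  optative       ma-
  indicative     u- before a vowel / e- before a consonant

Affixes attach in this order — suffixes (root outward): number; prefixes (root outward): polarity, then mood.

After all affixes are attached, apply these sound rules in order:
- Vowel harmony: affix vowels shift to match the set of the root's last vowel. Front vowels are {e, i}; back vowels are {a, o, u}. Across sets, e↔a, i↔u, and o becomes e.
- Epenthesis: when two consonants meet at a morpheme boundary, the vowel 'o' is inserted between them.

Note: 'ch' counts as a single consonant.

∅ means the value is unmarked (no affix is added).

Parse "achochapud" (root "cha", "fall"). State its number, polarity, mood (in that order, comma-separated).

Segment: ach-cha-pid.
number: -pid → dual.
polarity: ach- → affirmative.
mood: ∅ → imperative.

dual, affirmative, imperative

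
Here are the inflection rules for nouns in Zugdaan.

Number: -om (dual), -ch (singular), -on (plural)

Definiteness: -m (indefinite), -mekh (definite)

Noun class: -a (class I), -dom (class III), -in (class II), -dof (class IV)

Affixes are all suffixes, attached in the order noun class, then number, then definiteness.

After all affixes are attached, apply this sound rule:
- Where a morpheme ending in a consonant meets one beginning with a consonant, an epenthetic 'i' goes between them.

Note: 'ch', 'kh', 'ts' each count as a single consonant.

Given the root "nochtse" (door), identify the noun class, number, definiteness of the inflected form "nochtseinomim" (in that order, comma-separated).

class II, dual, indefinite

Segment: nochtse-in-om-m.
noun class: -in → class II.
number: -om → dual.
definiteness: -m → indefinite.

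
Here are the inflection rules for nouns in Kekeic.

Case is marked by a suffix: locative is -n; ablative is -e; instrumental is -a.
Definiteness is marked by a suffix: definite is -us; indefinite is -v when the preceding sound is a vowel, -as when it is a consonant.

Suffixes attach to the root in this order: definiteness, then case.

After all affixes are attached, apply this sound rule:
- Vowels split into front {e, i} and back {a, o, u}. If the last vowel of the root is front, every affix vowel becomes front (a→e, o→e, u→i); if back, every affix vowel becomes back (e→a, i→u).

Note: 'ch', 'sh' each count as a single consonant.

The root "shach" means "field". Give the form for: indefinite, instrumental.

shachasa

Attach definiteness indefinite -as (after consonant 'ch') → shachas.
Attach case instrumental -a → shachasa.
Vowel harmony: no change.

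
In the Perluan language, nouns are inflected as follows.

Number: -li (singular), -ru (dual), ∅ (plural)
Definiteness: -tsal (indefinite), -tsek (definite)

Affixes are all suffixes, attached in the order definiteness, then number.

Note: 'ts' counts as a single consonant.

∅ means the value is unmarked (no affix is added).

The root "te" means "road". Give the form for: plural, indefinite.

tetsal

Attach definiteness indefinite -tsal → tetsal.
number = plural: zero marking, form stays tetsal.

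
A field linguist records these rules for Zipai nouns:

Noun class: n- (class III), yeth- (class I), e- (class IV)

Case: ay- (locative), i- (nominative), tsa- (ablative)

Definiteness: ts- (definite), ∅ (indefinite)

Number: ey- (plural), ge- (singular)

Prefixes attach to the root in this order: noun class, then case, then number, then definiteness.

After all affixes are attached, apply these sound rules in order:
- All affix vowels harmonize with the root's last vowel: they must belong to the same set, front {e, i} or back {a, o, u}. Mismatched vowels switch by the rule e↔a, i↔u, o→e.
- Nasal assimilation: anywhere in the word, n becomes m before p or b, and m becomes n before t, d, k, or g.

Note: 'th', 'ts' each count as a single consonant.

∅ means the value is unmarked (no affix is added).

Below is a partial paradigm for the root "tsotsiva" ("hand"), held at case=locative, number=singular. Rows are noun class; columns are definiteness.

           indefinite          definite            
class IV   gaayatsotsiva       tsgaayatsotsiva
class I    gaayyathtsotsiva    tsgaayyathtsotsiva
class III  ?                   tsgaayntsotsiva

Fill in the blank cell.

gaayntsotsiva

Attach noun class class III n- → ntsotsiva.
Attach case locative ay- → ayntsotsiva.
Attach number singular ge- → geayntsotsiva.
definiteness = indefinite: zero marking, form stays geayntsotsiva.
Apply vowel harmony: geayntsotsiva → gaayntsotsiva.
Nasal assimilation: no change.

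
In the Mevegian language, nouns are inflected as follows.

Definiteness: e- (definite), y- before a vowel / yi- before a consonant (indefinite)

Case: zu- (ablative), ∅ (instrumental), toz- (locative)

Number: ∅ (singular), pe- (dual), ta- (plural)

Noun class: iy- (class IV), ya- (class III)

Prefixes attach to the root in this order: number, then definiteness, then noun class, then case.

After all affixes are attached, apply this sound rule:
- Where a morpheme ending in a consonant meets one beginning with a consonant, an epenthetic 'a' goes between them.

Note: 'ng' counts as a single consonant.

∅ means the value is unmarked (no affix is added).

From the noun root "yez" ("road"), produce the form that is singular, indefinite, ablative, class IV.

number = singular: zero marking, form stays yez.
Attach definiteness indefinite yi- (before consonant 'y') → yiyez.
Attach noun class class IV iy- → iyyiyez.
Attach case ablative zu- → zuiyyiyez.
Apply epenthesis: zuiyyiyez → zuiyayiyez.

zuiyayiyez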